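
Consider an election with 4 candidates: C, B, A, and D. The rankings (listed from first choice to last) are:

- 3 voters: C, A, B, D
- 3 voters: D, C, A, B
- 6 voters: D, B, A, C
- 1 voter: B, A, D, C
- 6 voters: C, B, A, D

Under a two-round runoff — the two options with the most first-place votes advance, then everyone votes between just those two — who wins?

Round 1 first-place votes: C 9, B 1, A 0, D 9.
C and D advance.
Runoff: C is preferred to D by 9 voters; D by 10.
D wins the runoff.

D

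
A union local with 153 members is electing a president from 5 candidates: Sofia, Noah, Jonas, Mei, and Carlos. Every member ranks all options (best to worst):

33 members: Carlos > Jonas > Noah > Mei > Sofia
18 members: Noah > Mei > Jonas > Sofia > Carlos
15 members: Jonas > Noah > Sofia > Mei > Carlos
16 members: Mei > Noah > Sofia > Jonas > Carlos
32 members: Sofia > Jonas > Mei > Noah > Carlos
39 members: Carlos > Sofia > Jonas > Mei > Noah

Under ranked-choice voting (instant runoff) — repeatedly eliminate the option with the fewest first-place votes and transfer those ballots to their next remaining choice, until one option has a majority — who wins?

Noah

Round 1: Sofia 32, Noah 18, Jonas 15, Mei 16, Carlos 72. Eliminate Jonas.
Round 2: Sofia 32, Noah 33, Mei 16, Carlos 72. Eliminate Mei.
Round 3: Sofia 32, Noah 49, Carlos 72. Eliminate Sofia.
Round 4: Noah 81, Carlos 72. Noah has a majority.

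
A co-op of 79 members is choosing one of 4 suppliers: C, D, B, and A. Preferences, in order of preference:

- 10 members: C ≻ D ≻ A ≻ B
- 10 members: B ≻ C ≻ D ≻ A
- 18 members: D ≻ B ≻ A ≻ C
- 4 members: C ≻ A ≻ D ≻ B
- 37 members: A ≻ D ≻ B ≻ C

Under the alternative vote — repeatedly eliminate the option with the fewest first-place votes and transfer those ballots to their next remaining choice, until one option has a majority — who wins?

Round 1: C 14, D 18, B 10, A 37. Eliminate B.
Round 2: C 24, D 18, A 37. Eliminate D.
Round 3: C 24, A 55. A has a majority.

A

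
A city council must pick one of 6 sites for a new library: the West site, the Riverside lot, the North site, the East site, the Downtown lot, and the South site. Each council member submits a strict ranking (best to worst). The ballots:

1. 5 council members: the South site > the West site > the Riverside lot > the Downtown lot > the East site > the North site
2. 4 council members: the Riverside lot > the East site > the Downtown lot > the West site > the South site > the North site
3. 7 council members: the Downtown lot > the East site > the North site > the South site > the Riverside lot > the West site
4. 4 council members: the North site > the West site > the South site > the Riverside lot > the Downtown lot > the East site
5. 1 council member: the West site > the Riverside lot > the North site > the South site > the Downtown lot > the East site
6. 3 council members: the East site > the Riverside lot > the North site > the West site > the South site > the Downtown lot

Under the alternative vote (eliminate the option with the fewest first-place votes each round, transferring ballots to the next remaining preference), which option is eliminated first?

Round 1: the West site 1, the Riverside lot 4, the North site 4, the East site 3, the Downtown lot 7, the South site 5. Eliminate the West site.

the West site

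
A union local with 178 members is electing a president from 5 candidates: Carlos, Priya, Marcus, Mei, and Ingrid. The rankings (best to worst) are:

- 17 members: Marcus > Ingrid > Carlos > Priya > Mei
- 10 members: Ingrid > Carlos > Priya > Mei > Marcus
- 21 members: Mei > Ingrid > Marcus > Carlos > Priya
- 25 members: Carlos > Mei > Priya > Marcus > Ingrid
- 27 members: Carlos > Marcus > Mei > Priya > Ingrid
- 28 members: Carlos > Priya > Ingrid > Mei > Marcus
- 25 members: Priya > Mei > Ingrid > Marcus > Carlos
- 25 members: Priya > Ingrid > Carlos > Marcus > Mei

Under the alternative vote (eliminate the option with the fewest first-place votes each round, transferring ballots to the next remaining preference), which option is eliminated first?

Ingrid

Round 1: Carlos 80, Priya 50, Marcus 17, Mei 21, Ingrid 10. Eliminate Ingrid.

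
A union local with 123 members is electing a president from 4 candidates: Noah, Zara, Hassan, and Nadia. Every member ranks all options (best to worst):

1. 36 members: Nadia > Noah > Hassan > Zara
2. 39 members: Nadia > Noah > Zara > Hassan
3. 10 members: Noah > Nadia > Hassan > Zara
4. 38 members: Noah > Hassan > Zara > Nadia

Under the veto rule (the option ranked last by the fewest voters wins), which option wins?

Noah

Last-place votes: Noah 0, Zara 46, Hassan 39, Nadia 38.
Noah is ranked last by the fewest voters, so Noah wins.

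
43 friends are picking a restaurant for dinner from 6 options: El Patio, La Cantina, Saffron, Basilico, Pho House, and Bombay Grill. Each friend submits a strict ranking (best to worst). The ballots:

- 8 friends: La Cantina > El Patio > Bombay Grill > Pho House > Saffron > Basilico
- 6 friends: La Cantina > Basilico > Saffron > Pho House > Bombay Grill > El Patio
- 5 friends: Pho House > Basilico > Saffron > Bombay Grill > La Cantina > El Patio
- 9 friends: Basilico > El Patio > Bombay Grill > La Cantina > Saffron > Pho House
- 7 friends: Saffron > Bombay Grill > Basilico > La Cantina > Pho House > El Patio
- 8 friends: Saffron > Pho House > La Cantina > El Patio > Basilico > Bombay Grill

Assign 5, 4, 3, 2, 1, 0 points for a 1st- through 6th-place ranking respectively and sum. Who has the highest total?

El Patio: 8·4 + 6·0 + 5·0 + 9·4 + 7·0 + 8·2 = 84
La Cantina: 8·5 + 6·5 + 5·1 + 9·2 + 7·2 + 8·3 = 131
Saffron: 8·1 + 6·3 + 5·3 + 9·1 + 7·5 + 8·5 = 125
Basilico: 8·0 + 6·4 + 5·4 + 9·5 + 7·3 + 8·1 = 118
Pho House: 8·2 + 6·2 + 5·5 + 9·0 + 7·1 + 8·4 = 92
Bombay Grill: 8·3 + 6·1 + 5·2 + 9·3 + 7·4 + 8·0 = 95
La Cantina has the highest Borda score (131).

La Cantina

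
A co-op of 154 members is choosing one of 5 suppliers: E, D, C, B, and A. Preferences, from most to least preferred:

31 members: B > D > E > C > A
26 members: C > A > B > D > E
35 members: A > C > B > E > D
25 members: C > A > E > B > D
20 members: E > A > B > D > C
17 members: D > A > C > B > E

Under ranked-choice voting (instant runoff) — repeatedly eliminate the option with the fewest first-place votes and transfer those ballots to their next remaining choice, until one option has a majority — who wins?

C

Round 1: E 20, D 17, C 51, B 31, A 35. Eliminate D.
Round 2: E 20, C 51, B 31, A 52. Eliminate E.
Round 3: C 51, B 31, A 72. Eliminate B.
Round 4: C 82, A 72. C has a majority.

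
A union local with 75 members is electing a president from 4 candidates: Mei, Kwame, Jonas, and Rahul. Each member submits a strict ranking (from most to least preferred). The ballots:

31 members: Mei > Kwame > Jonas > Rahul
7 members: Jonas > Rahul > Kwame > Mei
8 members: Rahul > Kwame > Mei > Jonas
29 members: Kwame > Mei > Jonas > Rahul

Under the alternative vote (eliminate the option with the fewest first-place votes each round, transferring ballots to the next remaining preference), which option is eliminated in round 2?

Rahul

Round 1: Mei 31, Kwame 29, Jonas 7, Rahul 8. Eliminate Jonas.
Round 2: Mei 31, Kwame 29, Rahul 15. Eliminate Rahul.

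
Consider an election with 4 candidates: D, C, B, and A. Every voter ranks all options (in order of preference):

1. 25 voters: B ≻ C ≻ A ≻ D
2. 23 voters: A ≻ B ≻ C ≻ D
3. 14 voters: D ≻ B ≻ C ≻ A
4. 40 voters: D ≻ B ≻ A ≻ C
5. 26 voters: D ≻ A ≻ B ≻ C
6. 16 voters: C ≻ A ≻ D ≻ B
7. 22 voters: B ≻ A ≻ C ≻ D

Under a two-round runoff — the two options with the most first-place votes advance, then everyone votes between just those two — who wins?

Round 1 first-place votes: D 80, C 16, B 47, A 23.
D and B advance.
Runoff: D is preferred to B by 96 voters; B by 70.
D wins the runoff.

D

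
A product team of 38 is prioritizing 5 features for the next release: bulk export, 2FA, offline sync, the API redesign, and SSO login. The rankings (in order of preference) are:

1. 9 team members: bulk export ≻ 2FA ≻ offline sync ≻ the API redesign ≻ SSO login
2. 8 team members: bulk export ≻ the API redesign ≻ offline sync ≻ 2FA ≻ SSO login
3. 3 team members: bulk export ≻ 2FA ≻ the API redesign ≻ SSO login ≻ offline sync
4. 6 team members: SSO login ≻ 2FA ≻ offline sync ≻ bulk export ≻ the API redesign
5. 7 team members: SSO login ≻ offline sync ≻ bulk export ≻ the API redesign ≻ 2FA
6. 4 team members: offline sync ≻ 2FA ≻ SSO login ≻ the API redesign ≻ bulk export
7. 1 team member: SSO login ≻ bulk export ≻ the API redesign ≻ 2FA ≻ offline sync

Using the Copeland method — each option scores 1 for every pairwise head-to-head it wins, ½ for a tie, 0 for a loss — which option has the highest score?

bulk export: beats 2FA, offline sync, the API redesign, and SSO login → score 4.
2FA: beats the API redesign and SSO login; ties offline sync; loses to bulk export → score 2.5.
offline sync: beats the API redesign and SSO login; ties 2FA; loses to bulk export → score 2.5.
the API redesign: beats SSO login; loses to bulk export, 2FA, and offline sync → score 1.
SSO login: loses to bulk export, 2FA, offline sync, and the API redesign → score 0.
bulk export has the best pairwise record.

bulk export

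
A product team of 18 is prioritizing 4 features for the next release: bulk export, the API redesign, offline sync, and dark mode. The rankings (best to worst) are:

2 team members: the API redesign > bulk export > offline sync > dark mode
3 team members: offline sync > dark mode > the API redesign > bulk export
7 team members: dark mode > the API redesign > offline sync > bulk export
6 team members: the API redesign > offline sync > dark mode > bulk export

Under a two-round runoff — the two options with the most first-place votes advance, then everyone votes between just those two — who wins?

Round 1 first-place votes: bulk export 0, the API redesign 8, offline sync 3, dark mode 7.
the API redesign and dark mode advance.
Runoff: the API redesign is preferred to dark mode by 8 voters; dark mode by 10.
dark mode wins the runoff.

dark mode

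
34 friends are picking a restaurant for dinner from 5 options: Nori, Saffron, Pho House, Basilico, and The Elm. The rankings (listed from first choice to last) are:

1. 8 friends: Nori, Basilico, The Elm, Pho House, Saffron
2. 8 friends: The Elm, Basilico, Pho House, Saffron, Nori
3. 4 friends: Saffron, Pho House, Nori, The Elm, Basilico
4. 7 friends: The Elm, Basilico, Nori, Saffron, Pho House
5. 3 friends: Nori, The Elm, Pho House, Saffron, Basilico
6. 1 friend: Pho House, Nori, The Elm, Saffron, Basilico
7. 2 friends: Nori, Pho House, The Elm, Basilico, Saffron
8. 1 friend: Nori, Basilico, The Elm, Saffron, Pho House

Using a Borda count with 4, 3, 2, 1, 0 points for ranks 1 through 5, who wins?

Nori: 8·4 + 8·0 + 4·2 + 7·2 + 3·4 + 1·3 + 2·4 + 1·4 = 81
Saffron: 8·0 + 8·1 + 4·4 + 7·1 + 3·1 + 1·1 + 2·0 + 1·1 = 36
Pho House: 8·1 + 8·2 + 4·3 + 7·0 + 3·2 + 1·4 + 2·3 + 1·0 = 52
Basilico: 8·3 + 8·3 + 4·0 + 7·3 + 3·0 + 1·0 + 2·1 + 1·3 = 74
The Elm: 8·2 + 8·4 + 4·1 + 7·4 + 3·3 + 1·2 + 2·2 + 1·2 = 97
The Elm has the highest Borda score (97).

The Elm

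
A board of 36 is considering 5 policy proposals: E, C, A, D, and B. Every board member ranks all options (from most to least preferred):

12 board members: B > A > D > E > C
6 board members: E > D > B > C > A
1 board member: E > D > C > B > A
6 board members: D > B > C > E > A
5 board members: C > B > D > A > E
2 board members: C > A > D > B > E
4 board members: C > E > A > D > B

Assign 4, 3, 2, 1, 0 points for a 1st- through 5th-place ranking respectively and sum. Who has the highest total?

B

E: 12·1 + 6·4 + 1·4 + 6·1 + 5·0 + 2·0 + 4·3 = 58
C: 12·0 + 6·1 + 1·2 + 6·2 + 5·4 + 2·4 + 4·4 = 64
A: 12·3 + 6·0 + 1·0 + 6·0 + 5·1 + 2·3 + 4·2 = 55
D: 12·2 + 6·3 + 1·3 + 6·4 + 5·2 + 2·2 + 4·1 = 87
B: 12·4 + 6·2 + 1·1 + 6·3 + 5·3 + 2·1 + 4·0 = 96
B has the highest Borda score (96).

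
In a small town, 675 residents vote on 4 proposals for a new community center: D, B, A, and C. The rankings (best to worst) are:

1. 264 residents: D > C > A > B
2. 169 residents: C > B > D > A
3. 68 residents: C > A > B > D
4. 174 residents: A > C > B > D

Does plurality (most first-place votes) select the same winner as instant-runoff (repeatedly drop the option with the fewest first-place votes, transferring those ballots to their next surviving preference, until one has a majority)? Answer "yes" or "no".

no

Plurality — first-place votes: D 264, B 0, A 174, C 237. Winner: D.
Instant-runoff — R1 D 264, B 0, A 174, C 237 (B out); R2 D 264, A 174, C 237 (A out); R3 D 264, C 411 (C winner). Winner: C.
The two methods disagree.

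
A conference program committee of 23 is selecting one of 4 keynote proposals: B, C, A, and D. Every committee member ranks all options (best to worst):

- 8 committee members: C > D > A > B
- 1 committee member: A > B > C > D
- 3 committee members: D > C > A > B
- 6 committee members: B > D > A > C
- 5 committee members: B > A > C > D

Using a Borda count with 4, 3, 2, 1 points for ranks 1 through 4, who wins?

D

B: 8·1 + 1·3 + 3·1 + 6·4 + 5·4 = 58
C: 8·4 + 1·2 + 3·3 + 6·1 + 5·2 = 59
A: 8·2 + 1·4 + 3·2 + 6·2 + 5·3 = 53
D: 8·3 + 1·1 + 3·4 + 6·3 + 5·1 = 60
D has the highest Borda score (60).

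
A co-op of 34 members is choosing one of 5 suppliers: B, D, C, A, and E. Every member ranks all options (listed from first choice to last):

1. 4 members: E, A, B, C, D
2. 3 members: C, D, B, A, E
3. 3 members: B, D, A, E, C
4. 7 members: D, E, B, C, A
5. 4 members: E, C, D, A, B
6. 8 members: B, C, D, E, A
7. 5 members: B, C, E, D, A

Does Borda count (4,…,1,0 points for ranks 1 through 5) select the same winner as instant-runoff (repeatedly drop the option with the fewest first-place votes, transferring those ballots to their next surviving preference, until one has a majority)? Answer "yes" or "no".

yes

Borda — scores: B 92, D 75, C 74, A 25, E 74. Winner: B.
Instant-runoff — R1 B 16, D 7, C 3, A 0, E 8 (A out); R2 B 16, D 7, C 3, E 8 (C out); R3 B 16, D 10, E 8 (E out); R4 B 20, D 14 (B winner). Winner: B.
The two methods agree.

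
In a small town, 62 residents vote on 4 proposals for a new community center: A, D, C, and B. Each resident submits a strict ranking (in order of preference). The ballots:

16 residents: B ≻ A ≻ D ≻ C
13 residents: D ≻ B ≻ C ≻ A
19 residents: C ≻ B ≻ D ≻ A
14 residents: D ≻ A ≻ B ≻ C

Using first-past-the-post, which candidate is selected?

First-place votes: A 0, D 27, C 19, B 16.
D has the most first-place votes.

D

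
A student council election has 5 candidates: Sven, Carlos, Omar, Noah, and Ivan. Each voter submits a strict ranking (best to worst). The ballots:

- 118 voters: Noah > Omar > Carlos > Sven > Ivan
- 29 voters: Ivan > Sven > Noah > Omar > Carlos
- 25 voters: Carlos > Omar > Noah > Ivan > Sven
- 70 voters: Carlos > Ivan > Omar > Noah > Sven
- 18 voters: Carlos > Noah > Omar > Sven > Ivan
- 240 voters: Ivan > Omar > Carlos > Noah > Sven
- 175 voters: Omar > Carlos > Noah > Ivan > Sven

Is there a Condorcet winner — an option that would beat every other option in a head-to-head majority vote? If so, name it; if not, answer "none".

Checking pairwise contests:
Carlos beats Sven 646–29.
Omar beats Carlos 562–113.
Ivan beats Omar 339–336.
Carlos beats Noah 528–147.
Carlos beats Ivan 406–269.
Every option loses at least one head-to-head, so there is no Condorcet winner.

none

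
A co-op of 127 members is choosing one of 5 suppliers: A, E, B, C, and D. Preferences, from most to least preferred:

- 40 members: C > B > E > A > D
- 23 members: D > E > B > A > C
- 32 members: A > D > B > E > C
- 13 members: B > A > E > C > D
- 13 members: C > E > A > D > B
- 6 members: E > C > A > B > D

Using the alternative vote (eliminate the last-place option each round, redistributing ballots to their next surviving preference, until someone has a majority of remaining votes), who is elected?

Round 1: A 32, E 6, B 13, C 53, D 23. Eliminate E.
Round 2: A 32, B 13, C 59, D 23. Eliminate B.
Round 3: A 45, C 59, D 23. Eliminate D.
Round 4: A 68, C 59. A has a majority.

A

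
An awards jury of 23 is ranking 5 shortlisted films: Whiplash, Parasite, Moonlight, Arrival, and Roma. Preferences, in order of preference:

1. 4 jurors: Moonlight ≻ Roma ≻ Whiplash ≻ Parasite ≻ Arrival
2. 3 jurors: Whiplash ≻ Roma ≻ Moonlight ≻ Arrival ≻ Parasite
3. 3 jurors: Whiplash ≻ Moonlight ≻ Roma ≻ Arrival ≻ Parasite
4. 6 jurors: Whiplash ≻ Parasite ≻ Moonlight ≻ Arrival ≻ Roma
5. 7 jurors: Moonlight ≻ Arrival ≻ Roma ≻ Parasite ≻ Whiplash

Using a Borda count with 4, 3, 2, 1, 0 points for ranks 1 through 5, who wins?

Whiplash: 4·2 + 3·4 + 3·4 + 6·4 + 7·0 = 56
Parasite: 4·1 + 3·0 + 3·0 + 6·3 + 7·1 = 29
Moonlight: 4·4 + 3·2 + 3·3 + 6·2 + 7·4 = 71
Arrival: 4·0 + 3·1 + 3·1 + 6·1 + 7·3 = 33
Roma: 4·3 + 3·3 + 3·2 + 6·0 + 7·2 = 41
Moonlight has the highest Borda score (71).

Moonlight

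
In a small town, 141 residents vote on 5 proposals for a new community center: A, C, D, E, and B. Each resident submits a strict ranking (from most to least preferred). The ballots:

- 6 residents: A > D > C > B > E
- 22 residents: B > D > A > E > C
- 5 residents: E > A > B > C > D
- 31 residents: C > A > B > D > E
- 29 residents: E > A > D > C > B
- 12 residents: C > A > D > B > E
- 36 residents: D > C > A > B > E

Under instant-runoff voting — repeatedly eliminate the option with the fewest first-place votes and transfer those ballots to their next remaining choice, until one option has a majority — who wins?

D

Round 1: A 6, C 43, D 36, E 34, B 22. Eliminate A.
Round 2: C 43, D 42, E 34, B 22. Eliminate B.
Round 3: C 43, D 64, E 34. Eliminate E.
Round 4: C 48, D 93. D has a majority.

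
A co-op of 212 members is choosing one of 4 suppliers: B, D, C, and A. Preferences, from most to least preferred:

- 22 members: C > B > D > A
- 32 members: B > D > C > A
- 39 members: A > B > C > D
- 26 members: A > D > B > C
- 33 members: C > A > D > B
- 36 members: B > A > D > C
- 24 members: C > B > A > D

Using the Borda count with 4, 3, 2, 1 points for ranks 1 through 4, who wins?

B

B: 22·3 + 32·4 + 39·3 + 26·2 + 33·1 + 36·4 + 24·3 = 612
D: 22·2 + 32·3 + 39·1 + 26·3 + 33·2 + 36·2 + 24·1 = 419
C: 22·4 + 32·2 + 39·2 + 26·1 + 33·4 + 36·1 + 24·4 = 520
A: 22·1 + 32·1 + 39·4 + 26·4 + 33·3 + 36·3 + 24·2 = 569
B has the highest Borda score (612).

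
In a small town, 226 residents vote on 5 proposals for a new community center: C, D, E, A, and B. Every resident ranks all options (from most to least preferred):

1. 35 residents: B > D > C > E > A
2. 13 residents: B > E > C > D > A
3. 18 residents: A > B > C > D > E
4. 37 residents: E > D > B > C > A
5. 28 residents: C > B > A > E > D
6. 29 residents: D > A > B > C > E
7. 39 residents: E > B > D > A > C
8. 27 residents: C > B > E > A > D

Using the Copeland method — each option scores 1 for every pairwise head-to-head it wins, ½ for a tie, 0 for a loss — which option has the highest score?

C: beats E and A; loses to D and B → score 2.
D: beats C and A; loses to E and B → score 2.
E: beats D and A; loses to C and B → score 2.
A: loses to C, D, E, and B → score 0.
B: beats C, D, E, and A → score 4.
B has the best pairwise record.

B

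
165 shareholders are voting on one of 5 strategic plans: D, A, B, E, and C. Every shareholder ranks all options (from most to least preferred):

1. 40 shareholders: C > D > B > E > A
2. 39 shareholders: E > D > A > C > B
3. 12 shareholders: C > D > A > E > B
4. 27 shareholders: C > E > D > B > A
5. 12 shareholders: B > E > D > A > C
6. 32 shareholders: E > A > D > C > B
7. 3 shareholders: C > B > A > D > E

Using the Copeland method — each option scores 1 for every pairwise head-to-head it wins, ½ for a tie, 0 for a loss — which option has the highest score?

D: beats A, B, and C; loses to E → score 3.
A: beats B and C; loses to D and E → score 2.
B: loses to D, A, E, and C → score 0.
E: beats D, A, B, and C → score 4.
C: beats B; loses to D, A, and E → score 1.
E has the best pairwise record.

E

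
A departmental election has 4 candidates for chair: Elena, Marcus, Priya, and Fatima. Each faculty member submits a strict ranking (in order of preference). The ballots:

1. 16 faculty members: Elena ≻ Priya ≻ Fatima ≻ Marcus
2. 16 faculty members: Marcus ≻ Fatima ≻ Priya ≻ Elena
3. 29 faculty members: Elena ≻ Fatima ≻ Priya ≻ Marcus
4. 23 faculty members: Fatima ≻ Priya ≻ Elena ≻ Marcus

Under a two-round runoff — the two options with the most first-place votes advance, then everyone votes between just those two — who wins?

Round 1 first-place votes: Elena 45, Marcus 16, Priya 0, Fatima 23.
Elena and Fatima advance.
Runoff: Elena is preferred to Fatima by 45 voters; Fatima by 39.
Elena wins the runoff.

Elena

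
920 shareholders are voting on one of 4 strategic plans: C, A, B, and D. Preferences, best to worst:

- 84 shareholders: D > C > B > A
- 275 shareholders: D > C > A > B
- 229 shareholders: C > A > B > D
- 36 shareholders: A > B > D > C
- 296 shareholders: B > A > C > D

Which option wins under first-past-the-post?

D

First-place votes: C 229, A 36, B 296, D 359.
D has the most first-place votes.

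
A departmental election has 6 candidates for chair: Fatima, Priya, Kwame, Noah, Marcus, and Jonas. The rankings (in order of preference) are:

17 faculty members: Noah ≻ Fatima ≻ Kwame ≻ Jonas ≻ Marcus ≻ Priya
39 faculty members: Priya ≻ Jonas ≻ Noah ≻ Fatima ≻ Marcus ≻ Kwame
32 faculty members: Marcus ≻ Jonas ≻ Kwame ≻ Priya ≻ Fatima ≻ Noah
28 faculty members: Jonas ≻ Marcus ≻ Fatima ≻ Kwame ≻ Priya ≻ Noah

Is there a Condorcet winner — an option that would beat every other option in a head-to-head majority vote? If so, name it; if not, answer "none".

Jonas

Jonas vs Fatima: 99–17 for Jonas.
Jonas vs Priya: 77–39 for Jonas.
Jonas vs Kwame: 99–17 for Jonas.
Jonas vs Noah: 99–17 for Jonas.
Jonas vs Marcus: 84–32 for Jonas.
Jonas beats every other option head-to-head.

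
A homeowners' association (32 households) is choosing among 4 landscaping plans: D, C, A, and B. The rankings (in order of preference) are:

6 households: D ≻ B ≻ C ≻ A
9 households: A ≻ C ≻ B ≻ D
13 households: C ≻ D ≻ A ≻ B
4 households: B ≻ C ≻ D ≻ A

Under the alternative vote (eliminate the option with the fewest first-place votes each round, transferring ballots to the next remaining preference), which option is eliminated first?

B

Round 1: D 6, C 13, A 9, B 4. Eliminate B.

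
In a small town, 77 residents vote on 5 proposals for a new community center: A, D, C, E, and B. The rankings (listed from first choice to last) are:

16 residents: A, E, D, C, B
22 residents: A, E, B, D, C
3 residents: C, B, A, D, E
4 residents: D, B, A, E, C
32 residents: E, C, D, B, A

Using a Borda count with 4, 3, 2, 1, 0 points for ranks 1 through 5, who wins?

A: 16·4 + 22·4 + 3·2 + 4·2 + 32·0 = 166
D: 16·2 + 22·1 + 3·1 + 4·4 + 32·2 = 137
C: 16·1 + 22·0 + 3·4 + 4·0 + 32·3 = 124
E: 16·3 + 22·3 + 3·0 + 4·1 + 32·4 = 246
B: 16·0 + 22·2 + 3·3 + 4·3 + 32·1 = 97
E has the highest Borda score (246).

E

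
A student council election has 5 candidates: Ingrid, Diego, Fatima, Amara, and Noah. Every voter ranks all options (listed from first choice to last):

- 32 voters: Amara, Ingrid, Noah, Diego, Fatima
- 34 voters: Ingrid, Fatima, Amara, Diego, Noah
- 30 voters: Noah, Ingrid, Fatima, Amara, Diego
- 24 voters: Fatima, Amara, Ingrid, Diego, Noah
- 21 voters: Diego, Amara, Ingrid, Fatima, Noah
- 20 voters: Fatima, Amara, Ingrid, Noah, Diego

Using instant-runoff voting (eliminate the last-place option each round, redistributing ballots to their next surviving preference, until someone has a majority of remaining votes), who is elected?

Round 1: Ingrid 34, Diego 21, Fatima 44, Amara 32, Noah 30. Eliminate Diego.
Round 2: Ingrid 34, Fatima 44, Amara 53, Noah 30. Eliminate Noah.
Round 3: Ingrid 64, Fatima 44, Amara 53. Eliminate Fatima.
Round 4: Ingrid 64, Amara 97. Amara has a majority.

Amara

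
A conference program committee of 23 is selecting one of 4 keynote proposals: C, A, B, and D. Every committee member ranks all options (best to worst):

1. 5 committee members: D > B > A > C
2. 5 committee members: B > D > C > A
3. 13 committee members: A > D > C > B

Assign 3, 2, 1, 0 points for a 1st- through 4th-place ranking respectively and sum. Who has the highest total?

D

C: 5·0 + 5·1 + 13·1 = 18
A: 5·1 + 5·0 + 13·3 = 44
B: 5·2 + 5·3 + 13·0 = 25
D: 5·3 + 5·2 + 13·2 = 51
D has the highest Borda score (51).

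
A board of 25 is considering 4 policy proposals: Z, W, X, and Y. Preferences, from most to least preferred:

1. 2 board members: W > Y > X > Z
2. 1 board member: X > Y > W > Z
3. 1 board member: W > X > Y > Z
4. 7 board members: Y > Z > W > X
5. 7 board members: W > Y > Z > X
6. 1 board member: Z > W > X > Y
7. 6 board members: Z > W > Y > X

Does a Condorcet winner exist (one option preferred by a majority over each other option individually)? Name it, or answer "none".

Checking pairwise contests:
Y beats Z 18–7.
Z beats W 14–11.
Z beats X 21–4.
W beats Y 17–8.
Every option loses at least one head-to-head, so there is no Condorcet winner.

none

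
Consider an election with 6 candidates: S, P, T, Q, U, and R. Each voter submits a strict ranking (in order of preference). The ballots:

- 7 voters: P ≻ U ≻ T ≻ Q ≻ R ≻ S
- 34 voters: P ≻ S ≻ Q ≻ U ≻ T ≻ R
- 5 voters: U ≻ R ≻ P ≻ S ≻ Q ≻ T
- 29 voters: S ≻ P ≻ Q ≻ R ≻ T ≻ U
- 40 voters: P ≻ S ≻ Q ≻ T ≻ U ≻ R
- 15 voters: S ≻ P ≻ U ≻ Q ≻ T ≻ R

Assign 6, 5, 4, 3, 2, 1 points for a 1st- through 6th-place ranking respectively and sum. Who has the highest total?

S: 7·1 + 34·5 + 5·3 + 29·6 + 40·5 + 15·6 = 656
P: 7·6 + 34·6 + 5·4 + 29·5 + 40·6 + 15·5 = 726
T: 7·4 + 34·2 + 5·1 + 29·2 + 40·3 + 15·2 = 309
Q: 7·3 + 34·4 + 5·2 + 29·4 + 40·4 + 15·3 = 488
U: 7·5 + 34·3 + 5·6 + 29·1 + 40·2 + 15·4 = 336
R: 7·2 + 34·1 + 5·5 + 29·3 + 40·1 + 15·1 = 215
P has the highest Borda score (726).

P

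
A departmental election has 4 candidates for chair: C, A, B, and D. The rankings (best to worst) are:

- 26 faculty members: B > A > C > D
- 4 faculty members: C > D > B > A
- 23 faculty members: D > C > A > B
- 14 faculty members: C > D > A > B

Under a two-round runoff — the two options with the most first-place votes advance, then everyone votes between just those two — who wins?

D

Round 1 first-place votes: C 18, A 0, B 26, D 23.
B and D advance.
Runoff: B is preferred to D by 26 voters; D by 41.
D wins the runoff.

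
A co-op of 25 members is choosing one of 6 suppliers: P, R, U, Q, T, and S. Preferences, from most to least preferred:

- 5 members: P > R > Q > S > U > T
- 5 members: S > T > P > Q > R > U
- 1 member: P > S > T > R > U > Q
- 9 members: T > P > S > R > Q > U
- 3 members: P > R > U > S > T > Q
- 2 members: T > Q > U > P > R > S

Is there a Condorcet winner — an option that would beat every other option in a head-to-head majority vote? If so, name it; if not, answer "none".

none

Checking pairwise contests:
T beats P 16–9.
P beats R 25–0.
P beats U 23–2.
P beats Q 23–2.
S beats T 14–11.
P beats S 20–5.
Every option loses at least one head-to-head, so there is no Condorcet winner.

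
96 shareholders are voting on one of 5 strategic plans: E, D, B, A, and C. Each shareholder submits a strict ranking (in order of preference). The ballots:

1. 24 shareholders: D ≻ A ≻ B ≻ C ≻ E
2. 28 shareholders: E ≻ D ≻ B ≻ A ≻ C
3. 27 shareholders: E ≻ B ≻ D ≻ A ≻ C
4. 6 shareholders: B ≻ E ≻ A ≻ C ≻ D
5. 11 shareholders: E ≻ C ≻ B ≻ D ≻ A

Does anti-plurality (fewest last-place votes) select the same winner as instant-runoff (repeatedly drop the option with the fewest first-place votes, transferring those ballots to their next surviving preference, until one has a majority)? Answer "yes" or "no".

Anti-plurality — last-place votes: E 24, D 6, B 0, A 11, C 55. Winner: B.
Instant-runoff — R1 E 66, D 24, B 6, A 0, C 0 (E winner). Winner: E.
The two methods disagree.

no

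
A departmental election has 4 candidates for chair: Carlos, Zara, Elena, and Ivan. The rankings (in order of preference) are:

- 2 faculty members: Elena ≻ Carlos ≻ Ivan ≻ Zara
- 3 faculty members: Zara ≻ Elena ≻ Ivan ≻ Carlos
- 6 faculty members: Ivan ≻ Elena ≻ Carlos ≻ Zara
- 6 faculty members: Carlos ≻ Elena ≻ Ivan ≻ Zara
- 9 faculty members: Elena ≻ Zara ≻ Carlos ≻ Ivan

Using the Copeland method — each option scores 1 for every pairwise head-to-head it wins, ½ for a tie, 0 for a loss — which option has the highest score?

Elena

Carlos: beats Zara and Ivan; loses to Elena → score 2.
Zara: loses to Carlos, Elena, and Ivan → score 0.
Elena: beats Carlos, Zara, and Ivan → score 3.
Ivan: beats Zara; loses to Carlos and Elena → score 1.
Elena has the best pairwise record.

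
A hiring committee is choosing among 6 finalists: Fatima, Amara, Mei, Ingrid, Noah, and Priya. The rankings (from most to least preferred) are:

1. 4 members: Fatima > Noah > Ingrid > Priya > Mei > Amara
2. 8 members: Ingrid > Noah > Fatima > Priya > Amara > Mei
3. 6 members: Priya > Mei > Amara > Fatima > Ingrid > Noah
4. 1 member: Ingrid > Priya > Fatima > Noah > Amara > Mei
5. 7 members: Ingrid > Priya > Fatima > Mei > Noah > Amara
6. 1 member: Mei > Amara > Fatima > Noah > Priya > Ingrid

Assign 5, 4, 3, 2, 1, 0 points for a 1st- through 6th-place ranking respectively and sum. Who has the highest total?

Ingrid

Fatima: 4·5 + 8·3 + 6·2 + 1·3 + 7·3 + 1·3 = 83
Amara: 4·0 + 8·1 + 6·3 + 1·1 + 7·0 + 1·4 = 31
Mei: 4·1 + 8·0 + 6·4 + 1·0 + 7·2 + 1·5 = 47
Ingrid: 4·3 + 8·5 + 6·1 + 1·5 + 7·5 + 1·0 = 98
Noah: 4·4 + 8·4 + 6·0 + 1·2 + 7·1 + 1·2 = 59
Priya: 4·2 + 8·2 + 6·5 + 1·4 + 7·4 + 1·1 = 87
Ingrid has the highest Borda score (98).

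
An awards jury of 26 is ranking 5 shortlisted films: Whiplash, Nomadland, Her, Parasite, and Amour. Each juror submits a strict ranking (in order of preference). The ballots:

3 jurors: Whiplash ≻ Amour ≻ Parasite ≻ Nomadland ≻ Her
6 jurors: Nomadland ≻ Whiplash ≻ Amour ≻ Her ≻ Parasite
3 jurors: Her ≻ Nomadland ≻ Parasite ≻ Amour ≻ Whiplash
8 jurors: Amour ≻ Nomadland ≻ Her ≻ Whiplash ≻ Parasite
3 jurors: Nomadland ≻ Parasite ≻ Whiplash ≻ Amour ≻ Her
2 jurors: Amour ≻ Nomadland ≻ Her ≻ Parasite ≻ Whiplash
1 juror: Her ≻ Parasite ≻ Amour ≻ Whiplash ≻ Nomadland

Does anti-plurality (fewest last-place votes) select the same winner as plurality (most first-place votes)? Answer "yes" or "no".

yes

Anti-plurality — last-place votes: Whiplash 5, Nomadland 1, Her 6, Parasite 14, Amour 0. Winner: Amour.
Plurality — first-place votes: Whiplash 3, Nomadland 9, Her 4, Parasite 0, Amour 10. Winner: Amour.
The two methods agree.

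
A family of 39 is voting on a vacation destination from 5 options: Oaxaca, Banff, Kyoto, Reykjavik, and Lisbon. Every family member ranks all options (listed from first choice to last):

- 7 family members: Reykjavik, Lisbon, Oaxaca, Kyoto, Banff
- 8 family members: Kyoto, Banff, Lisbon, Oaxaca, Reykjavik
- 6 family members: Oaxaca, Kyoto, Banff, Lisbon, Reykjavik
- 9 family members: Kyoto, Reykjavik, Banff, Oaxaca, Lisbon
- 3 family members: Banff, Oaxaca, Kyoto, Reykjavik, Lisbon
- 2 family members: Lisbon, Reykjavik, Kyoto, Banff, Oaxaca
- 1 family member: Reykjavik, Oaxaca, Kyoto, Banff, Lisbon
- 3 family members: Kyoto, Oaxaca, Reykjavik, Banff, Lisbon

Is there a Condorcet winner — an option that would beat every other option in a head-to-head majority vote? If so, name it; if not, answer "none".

Kyoto

Kyoto vs Oaxaca: 22–17 for Kyoto.
Kyoto vs Banff: 36–3 for Kyoto.
Kyoto vs Reykjavik: 29–10 for Kyoto.
Kyoto vs Lisbon: 30–9 for Kyoto.
Kyoto beats every other option head-to-head.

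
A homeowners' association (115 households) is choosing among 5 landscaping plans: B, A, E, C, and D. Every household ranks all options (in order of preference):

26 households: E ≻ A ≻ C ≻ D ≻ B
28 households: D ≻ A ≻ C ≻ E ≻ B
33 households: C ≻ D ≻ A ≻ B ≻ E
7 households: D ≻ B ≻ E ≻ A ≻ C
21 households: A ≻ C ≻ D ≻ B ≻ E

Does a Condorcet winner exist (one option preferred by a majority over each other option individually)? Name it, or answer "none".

none

Checking pairwise contests:
A beats B 108–7.
D beats A 68–47.
B beats E 61–54.
A beats C 82–33.
C beats D 80–35.
Every option loses at least one head-to-head, so there is no Condorcet winner.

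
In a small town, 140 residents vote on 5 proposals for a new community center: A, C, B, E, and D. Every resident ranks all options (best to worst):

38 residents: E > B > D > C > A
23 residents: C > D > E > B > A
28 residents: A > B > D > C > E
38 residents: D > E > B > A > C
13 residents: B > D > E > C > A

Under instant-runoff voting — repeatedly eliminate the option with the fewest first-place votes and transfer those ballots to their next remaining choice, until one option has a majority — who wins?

Round 1: A 28, C 23, B 13, E 38, D 38. Eliminate B.
Round 2: A 28, C 23, E 38, D 51. Eliminate C.
Round 3: A 28, E 38, D 74. D has a majority.

D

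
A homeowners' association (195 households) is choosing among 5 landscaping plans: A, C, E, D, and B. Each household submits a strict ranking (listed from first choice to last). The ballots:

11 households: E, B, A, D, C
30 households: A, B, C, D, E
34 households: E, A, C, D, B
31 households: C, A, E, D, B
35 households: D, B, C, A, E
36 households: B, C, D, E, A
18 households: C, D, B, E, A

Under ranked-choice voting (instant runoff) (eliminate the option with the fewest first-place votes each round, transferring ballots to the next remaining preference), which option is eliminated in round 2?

D

Round 1: A 30, C 49, E 45, D 35, B 36. Eliminate A.
Round 2: C 49, E 45, D 35, B 66. Eliminate D.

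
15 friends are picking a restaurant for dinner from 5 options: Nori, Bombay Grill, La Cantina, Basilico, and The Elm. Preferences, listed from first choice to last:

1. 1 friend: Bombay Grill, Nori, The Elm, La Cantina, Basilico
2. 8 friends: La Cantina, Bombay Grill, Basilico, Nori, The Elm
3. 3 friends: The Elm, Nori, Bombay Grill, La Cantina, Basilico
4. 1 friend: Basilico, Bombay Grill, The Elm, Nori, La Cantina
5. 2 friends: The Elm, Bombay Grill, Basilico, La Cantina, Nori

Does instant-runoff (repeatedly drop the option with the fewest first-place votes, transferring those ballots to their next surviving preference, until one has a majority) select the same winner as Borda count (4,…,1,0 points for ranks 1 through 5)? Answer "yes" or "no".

no

Instant-runoff — R1 Nori 0, Bombay Grill 1, La Cantina 8, Basilico 1, The Elm 5 (La Cantina winner). Winner: La Cantina.
Borda — scores: Nori 21, Bombay Grill 43, La Cantina 38, Basilico 24, The Elm 24. Winner: Bombay Grill.
The two methods disagree.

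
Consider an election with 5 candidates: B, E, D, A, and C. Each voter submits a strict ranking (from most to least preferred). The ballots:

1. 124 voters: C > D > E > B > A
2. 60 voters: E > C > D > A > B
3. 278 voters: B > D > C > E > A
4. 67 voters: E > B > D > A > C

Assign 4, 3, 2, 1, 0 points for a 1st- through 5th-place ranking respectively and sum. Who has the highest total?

B: 124·1 + 60·0 + 278·4 + 67·3 = 1437
E: 124·2 + 60·4 + 278·1 + 67·4 = 1034
D: 124·3 + 60·2 + 278·3 + 67·2 = 1460
A: 124·0 + 60·1 + 278·0 + 67·1 = 127
C: 124·4 + 60·3 + 278·2 + 67·0 = 1232
D has the highest Borda score (1460).

D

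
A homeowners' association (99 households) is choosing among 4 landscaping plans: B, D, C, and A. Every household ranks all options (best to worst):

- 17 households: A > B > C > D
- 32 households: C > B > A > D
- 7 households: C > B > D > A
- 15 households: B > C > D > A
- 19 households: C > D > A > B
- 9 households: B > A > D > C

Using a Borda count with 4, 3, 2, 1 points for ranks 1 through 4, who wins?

C

B: 17·3 + 32·3 + 7·3 + 15·4 + 19·1 + 9·4 = 283
D: 17·1 + 32·1 + 7·2 + 15·2 + 19·3 + 9·2 = 168
C: 17·2 + 32·4 + 7·4 + 15·3 + 19·4 + 9·1 = 320
A: 17·4 + 32·2 + 7·1 + 15·1 + 19·2 + 9·3 = 219
C has the highest Borda score (320).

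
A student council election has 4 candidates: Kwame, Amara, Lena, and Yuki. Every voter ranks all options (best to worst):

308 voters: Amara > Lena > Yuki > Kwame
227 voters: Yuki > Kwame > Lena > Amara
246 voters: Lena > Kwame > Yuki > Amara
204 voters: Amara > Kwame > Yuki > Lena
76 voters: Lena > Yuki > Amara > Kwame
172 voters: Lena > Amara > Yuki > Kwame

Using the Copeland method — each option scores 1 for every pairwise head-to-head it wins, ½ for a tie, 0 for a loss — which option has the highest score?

Kwame: loses to Amara, Lena, and Yuki → score 0.
Amara: beats Kwame and Yuki; loses to Lena → score 2.
Lena: beats Kwame, Amara, and Yuki → score 3.
Yuki: beats Kwame; loses to Amara and Lena → score 1.
Lena has the best pairwise record.

Lena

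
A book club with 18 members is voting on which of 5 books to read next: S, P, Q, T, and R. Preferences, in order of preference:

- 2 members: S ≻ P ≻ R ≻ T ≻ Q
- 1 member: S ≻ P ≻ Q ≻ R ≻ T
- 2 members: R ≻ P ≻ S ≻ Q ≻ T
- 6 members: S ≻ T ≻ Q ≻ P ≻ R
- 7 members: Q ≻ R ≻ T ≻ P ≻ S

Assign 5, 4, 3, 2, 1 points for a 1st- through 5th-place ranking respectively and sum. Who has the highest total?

S: 2·5 + 1·5 + 2·3 + 6·5 + 7·1 = 58
P: 2·4 + 1·4 + 2·4 + 6·2 + 7·2 = 46
Q: 2·1 + 1·3 + 2·2 + 6·3 + 7·5 = 62
T: 2·2 + 1·1 + 2·1 + 6·4 + 7·3 = 52
R: 2·3 + 1·2 + 2·5 + 6·1 + 7·4 = 52
Q has the highest Borda score (62).

Q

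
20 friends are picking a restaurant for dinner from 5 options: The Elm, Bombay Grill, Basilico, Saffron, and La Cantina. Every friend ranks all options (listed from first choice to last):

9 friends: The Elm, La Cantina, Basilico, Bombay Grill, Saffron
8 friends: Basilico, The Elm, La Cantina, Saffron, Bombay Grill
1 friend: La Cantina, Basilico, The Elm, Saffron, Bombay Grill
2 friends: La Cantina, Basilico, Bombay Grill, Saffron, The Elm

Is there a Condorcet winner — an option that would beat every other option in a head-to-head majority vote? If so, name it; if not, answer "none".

none

Checking pairwise contests:
Basilico beats The Elm 11–9.
The Elm beats Bombay Grill 18–2.
La Cantina beats Basilico 12–8.
The Elm beats Saffron 18–2.
The Elm beats La Cantina 17–3.
Every option loses at least one head-to-head, so there is no Condorcet winner.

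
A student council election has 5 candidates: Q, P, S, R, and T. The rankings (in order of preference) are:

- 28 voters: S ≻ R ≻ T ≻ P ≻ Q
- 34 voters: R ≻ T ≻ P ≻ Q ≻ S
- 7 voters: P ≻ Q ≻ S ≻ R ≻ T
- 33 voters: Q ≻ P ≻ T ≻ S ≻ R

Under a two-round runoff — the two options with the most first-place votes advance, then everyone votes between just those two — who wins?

R

Round 1 first-place votes: Q 33, P 7, S 28, R 34, T 0.
R and Q advance.
Runoff: R is preferred to Q by 62 voters; Q by 40.
R wins the runoff.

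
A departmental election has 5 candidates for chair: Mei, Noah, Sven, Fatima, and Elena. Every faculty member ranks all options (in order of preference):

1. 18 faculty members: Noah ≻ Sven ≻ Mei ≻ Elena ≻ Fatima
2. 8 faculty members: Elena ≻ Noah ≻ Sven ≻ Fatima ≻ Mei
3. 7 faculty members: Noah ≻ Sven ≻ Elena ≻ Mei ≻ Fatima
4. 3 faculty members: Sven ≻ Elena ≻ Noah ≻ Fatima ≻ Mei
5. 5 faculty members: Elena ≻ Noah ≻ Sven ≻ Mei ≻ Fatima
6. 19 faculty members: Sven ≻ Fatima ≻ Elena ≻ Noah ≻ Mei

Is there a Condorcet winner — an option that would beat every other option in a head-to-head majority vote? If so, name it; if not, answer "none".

none

Checking pairwise contests:
Noah beats Mei 60–0.
Elena beats Noah 35–25.
Noah beats Sven 38–22.
Noah beats Fatima 41–19.
Sven beats Elena 47–13.
Every option loses at least one head-to-head, so there is no Condorcet winner.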